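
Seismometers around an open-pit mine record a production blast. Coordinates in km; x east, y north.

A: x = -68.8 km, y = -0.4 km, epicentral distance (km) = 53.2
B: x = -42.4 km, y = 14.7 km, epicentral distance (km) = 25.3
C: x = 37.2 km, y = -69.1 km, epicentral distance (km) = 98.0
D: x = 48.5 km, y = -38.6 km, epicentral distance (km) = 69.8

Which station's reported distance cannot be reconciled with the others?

Solve using three stations at a time. Using A, B, C (subtract circle equations pairwise → linear system) gives (x, y) ≈ (-17.2, 12.5).
Distances from that point to each station vs reported:
  A: calculated 53.2 vs reported 53.2 → residual 0.0 km
  B: calculated 25.3 vs reported 25.3 → residual 0.0 km
  C: calculated 98.0 vs reported 98.0 → residual 0.0 km
  D: calculated 83.2 vs reported 69.8 → residual 13.4 km
A, B, C are mutually consistent (residuals ≈ 0); D is off by 13.4 km.

D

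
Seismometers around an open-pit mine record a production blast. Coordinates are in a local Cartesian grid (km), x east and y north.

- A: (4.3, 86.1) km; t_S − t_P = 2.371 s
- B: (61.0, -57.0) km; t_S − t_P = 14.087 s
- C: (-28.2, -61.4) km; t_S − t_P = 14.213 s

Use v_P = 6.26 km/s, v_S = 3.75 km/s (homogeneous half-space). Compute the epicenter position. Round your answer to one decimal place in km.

(12.0, 65.3)

Distance from S−P lag: d = Δt · v_P v_S / (v_P − v_S) = Δt · (6.26·3.75)/(6.26−3.75) ≈ 9.3526·Δt.
So d_A = 22.17, d_B = 131.75, d_C = 132.93 km.
Circle about each station: (x − 4.3)² + (y − 86.1)² = 22.17²; (x − 61.0)² + (y + 57.0)² = 131.75²; (x + 28.2)² + (y + 61.4)² = 132.93².
Subtracting the A equation from the B and C equations removes the quadratic terms:
113.4 x − 286.2 y = -17328.25
-65.0 x − 295.0 y = -20045.38
Solving the 2×2 system: x ≈ 12.0, y ≈ 65.3 km.
Check against A (with the unrounded x, y): √((x − 4.3)²+(y − 86.1)²) = 22.18 ≈ 22.17 km. ✓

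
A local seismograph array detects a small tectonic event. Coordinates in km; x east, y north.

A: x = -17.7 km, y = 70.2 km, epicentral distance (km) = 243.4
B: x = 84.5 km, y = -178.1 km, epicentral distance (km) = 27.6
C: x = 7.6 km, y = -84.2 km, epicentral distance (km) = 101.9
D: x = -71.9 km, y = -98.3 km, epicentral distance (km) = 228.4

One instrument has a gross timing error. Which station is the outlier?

D

Solve using three stations at a time. Using A, B, C (subtract circle equations pairwise → linear system) gives (x, y) ≈ (85.0, -150.5).
Distances from that point to each station vs reported:
  A: calculated 243.4 vs reported 243.4 → residual 0.0 km
  B: calculated 27.6 vs reported 27.6 → residual 0.0 km
  C: calculated 101.9 vs reported 101.9 → residual 0.0 km
  D: calculated 165.4 vs reported 228.4 → residual 63.0 km
A, B, C are mutually consistent (residuals ≈ 0); D is off by 63.0 km.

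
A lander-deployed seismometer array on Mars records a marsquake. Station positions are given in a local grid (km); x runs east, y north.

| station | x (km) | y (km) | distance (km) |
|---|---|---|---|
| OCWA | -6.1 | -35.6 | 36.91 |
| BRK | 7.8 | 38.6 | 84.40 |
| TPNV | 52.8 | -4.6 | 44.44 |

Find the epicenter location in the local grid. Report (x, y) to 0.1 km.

Circle about each station: (x + 6.1)² + (y + 35.6)² = 36.91²; (x − 7.8)² + (y − 38.6)² = 84.40²; (x − 52.8)² + (y + 4.6)² = 44.44².
Subtracting the OCWA equation from the BRK and TPNV equations removes the quadratic terms:
27.8 x + 148.4 y = -5514.78
117.8 x + 62.0 y = 891.86
Solving the 2×2 system: x ≈ 30.1, y ≈ -42.8 km.
Check against OCWA (with the unrounded x, y): √((x + 6.1)²+(y + 35.6)²) = 36.91 ≈ 36.91 km. ✓

(30.1, -42.8)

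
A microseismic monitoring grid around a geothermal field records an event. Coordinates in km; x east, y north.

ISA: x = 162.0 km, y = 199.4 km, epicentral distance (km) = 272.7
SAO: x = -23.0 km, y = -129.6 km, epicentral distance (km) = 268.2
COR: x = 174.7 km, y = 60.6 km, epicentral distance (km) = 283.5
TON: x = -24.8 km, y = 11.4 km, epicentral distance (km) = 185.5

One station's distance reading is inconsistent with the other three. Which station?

TON

Solve using three stations at a time. Using ISA, SAO, COR (subtract circle equations pairwise → linear system) gives (x, y) ≈ (-100.9, 127.0).
Distances from that point to each station vs reported:
  ISA: calculated 272.7 vs reported 272.7 → residual 0.0 km
  SAO: calculated 268.2 vs reported 268.2 → residual 0.0 km
  COR: calculated 283.5 vs reported 283.5 → residual 0.0 km
  TON: calculated 138.4 vs reported 185.5 → residual 47.1 km
ISA, SAO, COR are mutually consistent (residuals ≈ 0); TON is off by 47.1 km.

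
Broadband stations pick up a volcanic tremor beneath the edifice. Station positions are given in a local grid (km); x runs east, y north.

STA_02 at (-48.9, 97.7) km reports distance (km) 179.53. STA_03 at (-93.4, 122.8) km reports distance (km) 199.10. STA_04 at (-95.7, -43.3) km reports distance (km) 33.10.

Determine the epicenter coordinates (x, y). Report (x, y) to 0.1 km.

(-93.1, -76.3)

Circle about each station: (x + 48.9)² + (y − 97.7)² = 179.53²; (x + 93.4)² + (y − 122.8)² = 199.10²; (x + 95.7)² + (y + 43.3)² = 33.10².
Subtracting the STA_02 equation from the STA_03 and STA_04 equations removes the quadratic terms:
-89.0 x + 50.2 y = 4457.11
-93.6 x − 282.0 y = 30232.29
Solving the 2×2 system: x ≈ -93.1, y ≈ -76.3 km.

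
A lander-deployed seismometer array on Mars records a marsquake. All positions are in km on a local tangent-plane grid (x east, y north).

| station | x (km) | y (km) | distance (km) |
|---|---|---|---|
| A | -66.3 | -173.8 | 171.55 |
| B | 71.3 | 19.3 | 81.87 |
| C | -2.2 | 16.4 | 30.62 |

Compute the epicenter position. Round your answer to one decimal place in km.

(-3.4, -14.2)

Circle about each station: (x + 66.3)² + (y + 173.8)² = 171.55²; (x − 71.3)² + (y − 19.3)² = 81.87²; (x + 2.2)² + (y − 16.4)² = 30.62².
Subtracting pairs of circle equations eliminates x²+y² and gives linear equations (the radical axes):
275.2 x + 386.2 y = -6419.24
128.2 x + 380.4 y = -5836.51
Solving the 2×2 system: x ≈ -3.4, y ≈ -14.2 km.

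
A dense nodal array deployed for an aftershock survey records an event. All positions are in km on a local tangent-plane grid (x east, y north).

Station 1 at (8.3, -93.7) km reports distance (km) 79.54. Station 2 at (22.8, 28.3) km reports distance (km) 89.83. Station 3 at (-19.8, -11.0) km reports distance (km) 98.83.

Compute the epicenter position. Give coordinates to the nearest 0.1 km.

x ≈ 72.4 km, y ≈ -46.6 km

Circle about each station: (x − 8.3)² + (y + 93.7)² = 79.54²; (x − 22.8)² + (y − 28.3)² = 89.83²; (x + 19.8)² + (y + 11.0)² = 98.83².
Subtracting pairs of circle equations eliminates x²+y² and gives linear equations (the radical axes):
29.0 x + 244.0 y = -9270.67
-56.2 x + 165.4 y = -11776.30
Solving the 2×2 system: x ≈ 72.4, y ≈ -46.6 km.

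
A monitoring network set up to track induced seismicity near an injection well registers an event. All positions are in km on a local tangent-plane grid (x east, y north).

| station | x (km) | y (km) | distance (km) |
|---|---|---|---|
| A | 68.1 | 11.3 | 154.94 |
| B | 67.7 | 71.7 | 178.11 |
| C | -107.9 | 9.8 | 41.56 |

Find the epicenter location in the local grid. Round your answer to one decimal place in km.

-82.9 km east, -23.4 km north

Circle about each station: (x − 68.1)² + (y − 11.3)² = 154.94²; (x − 67.7)² + (y − 71.7)² = 178.11²; (x + 107.9)² + (y − 9.8)² = 41.56².
Subtracting the A equation from the B and C equations removes the quadratic terms:
-0.8 x + 120.8 y = -2757.89
-352.0 x − 3.0 y = 29252.32
Solving the 2×2 system: x ≈ -82.9, y ≈ -23.4 km.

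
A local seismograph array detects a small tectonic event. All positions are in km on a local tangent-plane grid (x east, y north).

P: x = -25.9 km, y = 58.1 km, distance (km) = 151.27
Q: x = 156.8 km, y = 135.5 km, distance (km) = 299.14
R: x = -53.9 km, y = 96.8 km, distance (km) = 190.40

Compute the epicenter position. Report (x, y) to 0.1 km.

-36.5 km east, -92.8 km north

Circle about each station: (x + 25.9)² + (y − 58.1)² = 151.27²; (x − 156.8)² + (y − 135.5)² = 299.14²; (x + 53.9)² + (y − 96.8)² = 190.40².
Subtracting pairs of circle equations eliminates x²+y² and gives linear equations (the radical axes):
365.4 x + 154.8 y = -27702.06
-56.0 x + 77.4 y = -5140.52
Solving the 2×2 system: x ≈ -36.5, y ≈ -92.8 km.
Check against P (with the unrounded x, y): √((x + 25.9)²+(y − 58.1)²) = 151.29 ≈ 151.27 km. ✓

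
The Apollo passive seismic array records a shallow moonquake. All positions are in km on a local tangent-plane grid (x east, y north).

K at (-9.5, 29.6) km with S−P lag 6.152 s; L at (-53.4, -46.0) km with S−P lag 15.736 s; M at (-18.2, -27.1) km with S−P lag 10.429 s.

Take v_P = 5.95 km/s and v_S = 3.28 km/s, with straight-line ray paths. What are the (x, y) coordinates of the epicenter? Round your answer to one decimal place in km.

(35.4, 27.1)

Distance from S−P lag: d = Δt · v_P v_S / (v_P − v_S) = Δt · (5.95·3.28)/(5.95−3.28) ≈ 7.3094·Δt.
So d_K = 44.97, d_L = 115.02, d_M = 76.23 km.
Circle about each station: (x + 9.5)² + (y − 29.6)² = 44.97²; (x + 53.4)² + (y + 46.0)² = 115.02²; (x + 18.2)² + (y + 27.1)² = 76.23².
Subtracting the K equation from the L and M equations removes the quadratic terms:
-87.8 x − 151.2 y = -7206.15
-17.4 x − 113.4 y = -3689.47
Solving the 2×2 system: x ≈ 35.4, y ≈ 27.1 km.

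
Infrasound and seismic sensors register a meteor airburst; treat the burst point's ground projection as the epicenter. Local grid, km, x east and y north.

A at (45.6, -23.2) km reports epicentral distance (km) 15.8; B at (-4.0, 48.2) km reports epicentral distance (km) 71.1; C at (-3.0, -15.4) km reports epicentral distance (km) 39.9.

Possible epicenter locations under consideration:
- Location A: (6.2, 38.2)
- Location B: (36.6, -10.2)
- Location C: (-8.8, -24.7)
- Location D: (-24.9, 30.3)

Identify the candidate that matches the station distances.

For each candidate, compare |candidate − station| to the reported distance:
Location A: residuals A 57.2, B 56.8, C 14.5 → max 57.2 km
Location B: residuals A 0.0, B 0.0, C 0.0 → max 0.0 km
Location C: residuals A 38.6, B 2.0, C 28.9 → max 38.6 km
Location D: residuals A 72.7, B 43.6, C 10.8 → max 72.7 km
Only Location B has all residuals ≈ 0.

Location B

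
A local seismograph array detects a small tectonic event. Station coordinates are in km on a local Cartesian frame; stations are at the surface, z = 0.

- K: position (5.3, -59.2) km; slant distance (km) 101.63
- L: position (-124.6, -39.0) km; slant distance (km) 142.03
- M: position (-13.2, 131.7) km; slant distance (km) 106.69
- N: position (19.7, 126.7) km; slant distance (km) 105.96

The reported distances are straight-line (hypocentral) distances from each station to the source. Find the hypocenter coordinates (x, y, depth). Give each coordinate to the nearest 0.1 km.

Each station gives a sphere (x−x_i)² + (y−y_i)² + z² = d_i² (stations at z=0).
Subtracting the K sphere from L and M: z² cancels, leaving linear equations in x and y:
-259.8 x + 40.4 y = 3669.57
-37.0 x + 381.8 y = 12932.30
Solving: x ≈ -8.993, y ≈ 33.000 km (keep extra digits for the depth step; rounded: -9.0, 33.0).
Then from the K sphere: z² = 101.63² − (x − 5.3)² − (y + 59.2)² with x = -8.993, y = 33.000, so z ≈ 40.293 ≈ 40.3 km.
Check against N (with the unrounded solution): distance 105.95 ≈ 105.96 km. ✓

(-9.0, 33.0, 40.3)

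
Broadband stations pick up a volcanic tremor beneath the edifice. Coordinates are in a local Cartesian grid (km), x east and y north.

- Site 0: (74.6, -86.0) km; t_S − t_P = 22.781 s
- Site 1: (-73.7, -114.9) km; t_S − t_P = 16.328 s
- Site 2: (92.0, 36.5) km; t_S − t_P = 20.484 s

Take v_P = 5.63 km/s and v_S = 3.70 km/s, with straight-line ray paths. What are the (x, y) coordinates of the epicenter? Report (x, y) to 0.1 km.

(-128.5, 52.6)

Distance from S−P lag: d = Δt · v_P v_S / (v_P − v_S) = Δt · (5.63·3.70)/(5.63−3.70) ≈ 10.7933·Δt.
So d_Site 0 = 245.88, d_Site 1 = 176.23, d_Site 2 = 221.09 km.
Circle about each station: (x − 74.6)² + (y + 86.0)² = 245.88²; (x + 73.7)² + (y + 114.9)² = 176.23²; (x − 92.0)² + (y − 36.5)² = 221.09².
Subtracting pairs of circle equations eliminates x²+y² and gives linear equations (the radical axes):
-296.6 x − 57.8 y = 35072.50
34.8 x + 245.0 y = 8411.28
Solving the 2×2 system: x ≈ -128.5, y ≈ 52.6 km.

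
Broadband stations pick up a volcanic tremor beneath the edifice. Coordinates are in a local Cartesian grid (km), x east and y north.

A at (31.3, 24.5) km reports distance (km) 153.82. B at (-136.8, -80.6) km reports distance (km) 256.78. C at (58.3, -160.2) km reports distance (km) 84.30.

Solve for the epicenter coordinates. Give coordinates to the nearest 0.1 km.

Circle about each station: (x − 31.3)² + (y − 24.5)² = 153.82²; (x + 136.8)² + (y + 80.6)² = 256.78²; (x − 58.3)² + (y + 160.2)² = 84.30².
Subtracting pairs of circle equations eliminates x²+y² and gives linear equations (the radical axes):
-336.2 x − 210.2 y = -18644.72
54.0 x − 369.4 y = 44037.09
Solving the 2×2 system: x ≈ 119.1, y ≈ -101.8 km.

119.1 km east, -101.8 km north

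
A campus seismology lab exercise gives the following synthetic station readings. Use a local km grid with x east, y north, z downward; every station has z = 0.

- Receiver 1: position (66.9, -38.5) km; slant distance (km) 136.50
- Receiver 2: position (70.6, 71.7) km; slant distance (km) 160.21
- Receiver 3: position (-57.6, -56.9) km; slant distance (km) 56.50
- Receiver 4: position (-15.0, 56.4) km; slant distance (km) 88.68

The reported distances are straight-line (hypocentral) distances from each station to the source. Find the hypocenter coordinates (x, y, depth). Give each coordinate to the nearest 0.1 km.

(-62.8, -10.9, 32.4)

Each station gives a sphere (x−x_i)² + (y−y_i)² + z² = d_i² (stations at z=0).
Subtracting the Receiver 1 sphere from Receiver 2 and Receiver 3: z² cancels, leaving linear equations in x and y:
7.4 x + 220.4 y = -2867.60
-249.0 x − 36.8 y = 16037.51
Solving: x ≈ -62.796, y ≈ -10.902 km (keep extra digits for the depth step; rounded: -62.8, -10.9).
Then from the Receiver 1 sphere: z² = 136.50² − (x − 66.9)² − (y + 38.5)² with x = -62.796, y = -10.902, so z ≈ 32.397 ≈ 32.4 km.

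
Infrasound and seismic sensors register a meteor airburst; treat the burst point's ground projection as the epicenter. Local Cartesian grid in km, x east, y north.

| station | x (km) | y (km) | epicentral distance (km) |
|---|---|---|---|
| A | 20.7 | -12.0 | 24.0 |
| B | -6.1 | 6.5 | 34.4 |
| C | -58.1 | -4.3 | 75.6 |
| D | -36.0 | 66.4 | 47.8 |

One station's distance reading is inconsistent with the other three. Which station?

Solve using three stations at a time. Using B, C, D (subtract circle equations pairwise → linear system) gives (x, y) ≈ (3.5, 39.5).
Distances from that point to each station vs reported:
  A: calculated 54.3 vs reported 24.0 → residual 30.3 km
  B: calculated 34.4 vs reported 34.4 → residual 0.0 km
  C: calculated 75.6 vs reported 75.6 → residual 0.0 km
  D: calculated 47.8 vs reported 47.8 → residual 0.0 km
B, C, D are mutually consistent (residuals ≈ 0); A is off by 30.3 km.

A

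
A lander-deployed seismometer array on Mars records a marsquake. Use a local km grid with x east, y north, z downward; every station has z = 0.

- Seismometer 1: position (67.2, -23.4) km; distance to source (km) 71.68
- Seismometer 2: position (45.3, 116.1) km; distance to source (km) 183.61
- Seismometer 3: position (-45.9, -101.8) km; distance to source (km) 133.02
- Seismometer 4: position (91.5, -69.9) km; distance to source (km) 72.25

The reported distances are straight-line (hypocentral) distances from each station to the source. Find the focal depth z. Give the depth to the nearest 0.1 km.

Each station gives a sphere (x−x_i)² + (y−y_i)² + z² = d_i² (stations at z=0).
Subtracting the Seismometer 1 sphere from Seismometer 2 and Seismometer 3: z² cancels, leaving linear equations in x and y:
-43.8 x + 279.0 y = -18106.71
-226.2 x − 156.8 y = -5149.65
Solving: x ≈ 61.104, y ≈ -55.306 km (keep extra digits for the depth step; rounded: 61.1, -55.3).
Then from the Seismometer 1 sphere: z² = 71.68² − (x − 67.2)² − (y + 23.4)² with x = 61.104, y = -55.306, so z ≈ 63.897 ≈ 63.9 km.

63.9 km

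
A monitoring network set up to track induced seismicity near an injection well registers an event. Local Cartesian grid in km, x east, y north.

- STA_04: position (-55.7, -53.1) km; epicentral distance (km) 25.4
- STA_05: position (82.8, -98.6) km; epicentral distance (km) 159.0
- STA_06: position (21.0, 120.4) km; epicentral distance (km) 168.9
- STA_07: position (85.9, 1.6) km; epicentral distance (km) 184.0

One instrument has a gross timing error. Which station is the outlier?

Solve using three stations at a time. Using STA_04, STA_05, STA_06 (subtract circle equations pairwise → linear system) gives (x, y) ≈ (-59.7, -28.0).
Distances from that point to each station vs reported:
  STA_04: calculated 25.4 vs reported 25.4 → residual 0.0 km
  STA_05: calculated 159.0 vs reported 159.0 → residual 0.0 km
  STA_06: calculated 168.9 vs reported 168.9 → residual 0.0 km
  STA_07: calculated 148.5 vs reported 184.0 → residual 35.5 km
STA_04, STA_05, STA_06 are mutually consistent (residuals ≈ 0); STA_07 is off by 35.5 km.

STA_07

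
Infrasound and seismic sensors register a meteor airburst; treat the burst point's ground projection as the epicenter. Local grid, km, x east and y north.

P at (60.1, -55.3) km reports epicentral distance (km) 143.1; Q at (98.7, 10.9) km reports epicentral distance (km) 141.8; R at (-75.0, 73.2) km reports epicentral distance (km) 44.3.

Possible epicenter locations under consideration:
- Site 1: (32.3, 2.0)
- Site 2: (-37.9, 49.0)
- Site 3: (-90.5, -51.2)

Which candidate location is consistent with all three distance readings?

Site 2

For each candidate, compare |candidate − station| to the reported distance:
Site 1: residuals P 79.4, Q 74.8, R 84.5 → max 84.5 km
Site 2: residuals P 0.0, Q 0.0, R 0.0 → max 0.0 km
Site 3: residuals P 7.6, Q 57.3, R 81.1 → max 81.1 km
Only Site 2 has all residuals ≈ 0.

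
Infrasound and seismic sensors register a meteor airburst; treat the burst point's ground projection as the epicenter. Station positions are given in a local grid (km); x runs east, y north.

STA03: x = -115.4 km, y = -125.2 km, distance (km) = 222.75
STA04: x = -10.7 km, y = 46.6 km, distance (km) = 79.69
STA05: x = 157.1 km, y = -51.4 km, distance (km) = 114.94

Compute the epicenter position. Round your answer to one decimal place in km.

60.7 km east, 11.2 km north

Circle about each station: (x + 115.4)² + (y + 125.2)² = 222.75²; (x + 10.7)² + (y − 46.6)² = 79.69²; (x − 157.1)² + (y + 51.4)² = 114.94².
Subtracting the STA03 equation from the STA04 and STA05 equations removes the quadratic terms:
209.4 x + 343.6 y = 16560.92
545.0 x + 147.6 y = 34736.53
Solving the 2×2 system: x ≈ 60.7, y ≈ 11.2 km.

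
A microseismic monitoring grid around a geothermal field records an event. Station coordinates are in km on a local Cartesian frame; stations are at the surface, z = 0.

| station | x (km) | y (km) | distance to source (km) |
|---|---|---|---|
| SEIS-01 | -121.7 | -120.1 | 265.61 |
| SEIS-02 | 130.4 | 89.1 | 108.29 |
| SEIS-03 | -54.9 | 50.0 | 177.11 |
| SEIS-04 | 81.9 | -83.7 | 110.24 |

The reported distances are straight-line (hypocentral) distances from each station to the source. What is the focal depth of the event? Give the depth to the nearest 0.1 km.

Each station gives a sphere (x−x_i)² + (y−y_i)² + z² = d_i² (stations at z=0).
Subtracting the SEIS-01 sphere from SEIS-02 and SEIS-03: z² cancels, leaving linear equations in x and y:
504.2 x + 418.4 y = 54530.02
133.6 x + 340.2 y = 15459.83
Solving: x ≈ 104.494, y ≈ 4.407 km (keep extra digits for the depth step; rounded: 104.5, 4.4).
Then from the SEIS-01 sphere: z² = 265.61² − (x + 121.7)² − (y + 120.1)² with x = 104.494, y = 4.407, so z ≈ 62.313 ≈ 62.3 km.

62.3 km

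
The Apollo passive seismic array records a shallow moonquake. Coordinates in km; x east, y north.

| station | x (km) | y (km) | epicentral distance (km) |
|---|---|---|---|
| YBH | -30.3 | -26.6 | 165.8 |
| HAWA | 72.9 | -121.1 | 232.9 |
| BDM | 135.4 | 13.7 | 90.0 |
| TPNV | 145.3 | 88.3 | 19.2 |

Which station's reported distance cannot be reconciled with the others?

YBH

Solve using three stations at a time. Using HAWA, BDM, TPNV (subtract circle equations pairwise → linear system) gives (x, y) ≈ (133.8, 103.7).
Distances from that point to each station vs reported:
  YBH: calculated 209.6 vs reported 165.8 → residual 43.8 km
  HAWA: calculated 232.9 vs reported 232.9 → residual 0.0 km
  BDM: calculated 90.0 vs reported 90.0 → residual 0.0 km
  TPNV: calculated 19.2 vs reported 19.2 → residual 0.0 km
HAWA, BDM, TPNV are mutually consistent (residuals ≈ 0); YBH is off by 43.8 km.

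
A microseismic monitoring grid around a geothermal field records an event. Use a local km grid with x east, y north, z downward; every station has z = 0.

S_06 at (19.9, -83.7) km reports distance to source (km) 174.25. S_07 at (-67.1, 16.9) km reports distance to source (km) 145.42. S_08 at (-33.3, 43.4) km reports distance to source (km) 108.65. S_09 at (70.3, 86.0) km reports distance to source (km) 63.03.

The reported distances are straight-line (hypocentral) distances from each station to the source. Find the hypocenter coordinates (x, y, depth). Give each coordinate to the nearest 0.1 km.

Each station gives a sphere (x−x_i)² + (y−y_i)² + z² = d_i² (stations at z=0).
Subtracting the S_06 sphere from S_07 and S_08: z² cancels, leaving linear equations in x and y:
-174.0 x + 201.2 y = 6602.41
-106.4 x + 254.2 y = 14148.99
Solving: x ≈ 51.196, y ≈ 77.090 km (keep extra digits for the depth step; rounded: 51.2, 77.1).
Then from the S_06 sphere: z² = 174.25² − (x − 19.9)² − (y + 83.7)² with x = 51.196, y = 77.090, so z ≈ 59.415 ≈ 59.4 km.

(51.2, 77.1, 59.4)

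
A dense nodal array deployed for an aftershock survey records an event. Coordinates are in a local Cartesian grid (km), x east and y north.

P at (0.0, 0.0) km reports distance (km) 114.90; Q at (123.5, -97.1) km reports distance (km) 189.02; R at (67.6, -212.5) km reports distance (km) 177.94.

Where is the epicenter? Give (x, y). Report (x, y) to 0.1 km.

Circle about each station: x² + y² = 114.90²; (x − 123.5)² + (y + 97.1)² = 189.02²; (x − 67.6)² + (y + 212.5)² = 177.94².
Subtracting the P equation from the Q and R equations removes the quadratic terms:
247.0 x − 194.2 y = 2154.11
135.2 x − 425.0 y = 31265.38
Solving the 2×2 system: x ≈ -65.5, y ≈ -94.4 km.

-65.5 km east, -94.4 km north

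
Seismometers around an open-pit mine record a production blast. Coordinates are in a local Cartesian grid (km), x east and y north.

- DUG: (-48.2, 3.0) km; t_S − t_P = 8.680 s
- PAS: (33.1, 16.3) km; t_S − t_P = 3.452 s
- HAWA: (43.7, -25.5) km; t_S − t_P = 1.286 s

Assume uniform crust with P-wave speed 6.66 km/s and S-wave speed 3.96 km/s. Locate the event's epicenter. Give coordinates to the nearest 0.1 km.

Distance from S−P lag: d = Δt · v_P v_S / (v_P − v_S) = Δt · (6.66·3.96)/(6.66−3.96) ≈ 9.7680·Δt.
So d_DUG = 84.79, d_PAS = 33.72, d_HAWA = 12.56 km.
Circle about each station: (x + 48.2)² + (y − 3.0)² = 84.79²; (x − 33.1)² + (y − 16.3)² = 33.72²; (x − 43.7)² + (y + 25.5)² = 12.56².
Subtracting pairs of circle equations eliminates x²+y² and gives linear equations (the radical axes):
162.6 x + 26.6 y = 5081.37
183.8 x − 57.0 y = 7259.29
Solving the 2×2 system: x ≈ 34.1, y ≈ -17.4 km.
Check against DUG (with the unrounded x, y): √((x + 48.2)²+(y − 3.0)²) = 84.79 ≈ 84.79 km. ✓

(34.1, -17.4)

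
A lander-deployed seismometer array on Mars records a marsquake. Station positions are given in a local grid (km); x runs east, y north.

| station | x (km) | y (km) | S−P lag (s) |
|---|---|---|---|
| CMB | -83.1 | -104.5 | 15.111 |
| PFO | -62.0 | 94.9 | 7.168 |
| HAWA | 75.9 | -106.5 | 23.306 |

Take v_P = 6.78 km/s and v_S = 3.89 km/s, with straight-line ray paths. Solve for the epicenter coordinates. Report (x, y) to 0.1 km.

-84.3 km east, 33.4 km north

Distance from S−P lag: d = Δt · v_P v_S / (v_P − v_S) = Δt · (6.78·3.89)/(6.78−3.89) ≈ 9.1260·Δt.
So d_CMB = 137.90, d_PFO = 65.42, d_HAWA = 212.69 km.
Circle about each station: (x + 83.1)² + (y + 104.5)² = 137.90²; (x + 62.0)² + (y − 94.9)² = 65.42²; (x − 75.9)² + (y + 106.5)² = 212.69².
Subtracting the CMB equation from the PFO and HAWA equations removes the quadratic terms:
42.2 x + 398.8 y = 9760.78
318.0 x − 4.0 y = -26943.43
Solving the 2×2 system: x ≈ -84.3, y ≈ 33.4 km.
Check against CMB (with the unrounded x, y): √((x + 83.1)²+(y + 104.5)²) = 137.90 ≈ 137.90 km. ✓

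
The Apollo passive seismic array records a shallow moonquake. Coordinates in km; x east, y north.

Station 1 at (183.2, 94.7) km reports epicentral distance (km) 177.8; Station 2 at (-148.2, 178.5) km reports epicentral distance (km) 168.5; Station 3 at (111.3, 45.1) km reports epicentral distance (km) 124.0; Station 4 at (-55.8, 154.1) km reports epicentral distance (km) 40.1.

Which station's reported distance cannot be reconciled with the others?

Station 4

Solve using three stations at a time. Using Station 1, Station 2, Station 3 (subtract circle equations pairwise → linear system) gives (x, y) ≈ (6.1, 110.8).
Distances from that point to each station vs reported:
  Station 1: calculated 177.8 vs reported 177.8 → residual 0.0 km
  Station 2: calculated 168.5 vs reported 168.5 → residual 0.0 km
  Station 3: calculated 124.0 vs reported 124.0 → residual 0.0 km
  Station 4: calculated 75.6 vs reported 40.1 → residual 35.5 km
Station 1, Station 2, Station 3 are mutually consistent (residuals ≈ 0); Station 4 is off by 35.5 km.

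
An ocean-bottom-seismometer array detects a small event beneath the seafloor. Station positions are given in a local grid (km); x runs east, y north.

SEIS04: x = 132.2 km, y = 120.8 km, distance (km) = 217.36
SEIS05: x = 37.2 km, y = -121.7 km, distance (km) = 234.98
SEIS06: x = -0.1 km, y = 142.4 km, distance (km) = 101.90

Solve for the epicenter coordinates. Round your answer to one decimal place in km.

x ≈ -81.5 km, y ≈ 81.1 km

Circle about each station: (x − 132.2)² + (y − 120.8)² = 217.36²; (x − 37.2)² + (y + 121.7)² = 234.98²; (x + 0.1)² + (y − 142.4)² = 101.90².
Subtracting the SEIS04 equation from the SEIS05 and SEIS06 equations removes the quadratic terms:
-190.0 x − 485.0 y = -23844.98
-264.6 x + 43.2 y = 25070.05
Solving the 2×2 system: x ≈ -81.5, y ≈ 81.1 km.
Check against SEIS04 (with the unrounded x, y): √((x − 132.2)²+(y − 120.8)²) = 217.36 ≈ 217.36 km. ✓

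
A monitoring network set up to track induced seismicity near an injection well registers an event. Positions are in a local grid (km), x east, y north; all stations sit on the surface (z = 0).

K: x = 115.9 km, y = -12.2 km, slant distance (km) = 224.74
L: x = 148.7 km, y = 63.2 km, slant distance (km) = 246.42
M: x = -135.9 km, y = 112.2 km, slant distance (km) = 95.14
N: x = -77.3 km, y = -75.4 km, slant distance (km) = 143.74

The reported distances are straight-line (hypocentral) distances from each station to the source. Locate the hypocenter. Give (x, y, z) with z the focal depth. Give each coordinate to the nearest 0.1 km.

Each station gives a sphere (x−x_i)² + (y−y_i)² + z² = d_i² (stations at z=0).
Subtracting the K sphere from L and M: z² cancels, leaving linear equations in x and y:
65.6 x + 150.8 y = 2309.53
-503.6 x + 248.8 y = 58932.45
Solving: x ≈ -90.094, y ≈ 54.507 km (keep extra digits for the depth step; rounded: -90.1, 54.5).
Then from the K sphere: z² = 224.74² − (x − 115.9)² − (y + 12.2)² with x = -90.094, y = 54.507, so z ≈ 60.206 ≈ 60.2 km.

x ≈ -90.1 km, y ≈ 54.5 km, depth ≈ 60.2 km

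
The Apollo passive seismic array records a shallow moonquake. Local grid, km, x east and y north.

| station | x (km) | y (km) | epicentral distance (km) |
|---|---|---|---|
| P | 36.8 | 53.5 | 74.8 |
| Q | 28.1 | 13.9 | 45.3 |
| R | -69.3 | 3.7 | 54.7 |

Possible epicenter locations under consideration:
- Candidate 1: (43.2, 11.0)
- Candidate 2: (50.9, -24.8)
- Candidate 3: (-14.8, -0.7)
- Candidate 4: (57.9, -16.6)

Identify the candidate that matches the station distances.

For each candidate, compare |candidate − station| to the reported distance:
Candidate 1: residuals P 31.8, Q 29.9, R 58.0 → max 58.0 km
Candidate 2: residuals P 4.8, Q 0.4, R 68.8 → max 68.8 km
Candidate 3: residuals P 0.0, Q 0.0, R 0.0 → max 0.0 km
Candidate 4: residuals P 1.6, Q 2.7, R 74.1 → max 74.1 km
Only Candidate 3 has all residuals ≈ 0.

Candidate 3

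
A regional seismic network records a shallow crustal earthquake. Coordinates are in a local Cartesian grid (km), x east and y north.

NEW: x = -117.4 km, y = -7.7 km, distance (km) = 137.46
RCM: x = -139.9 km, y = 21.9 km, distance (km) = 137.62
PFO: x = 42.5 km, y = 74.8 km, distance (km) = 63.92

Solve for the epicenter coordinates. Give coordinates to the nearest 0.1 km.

(-19.8, 89.1)

Circle about each station: (x + 117.4)² + (y + 7.7)² = 137.46²; (x + 139.9)² + (y − 21.9)² = 137.62²; (x − 42.5)² + (y − 74.8)² = 63.92².
Subtracting the NEW equation from the RCM and PFO equations removes the quadratic terms:
-45.0 x + 59.2 y = 6165.56
319.8 x + 165.0 y = 8368.73
Solving the 2×2 system: x ≈ -19.8, y ≈ 89.1 km.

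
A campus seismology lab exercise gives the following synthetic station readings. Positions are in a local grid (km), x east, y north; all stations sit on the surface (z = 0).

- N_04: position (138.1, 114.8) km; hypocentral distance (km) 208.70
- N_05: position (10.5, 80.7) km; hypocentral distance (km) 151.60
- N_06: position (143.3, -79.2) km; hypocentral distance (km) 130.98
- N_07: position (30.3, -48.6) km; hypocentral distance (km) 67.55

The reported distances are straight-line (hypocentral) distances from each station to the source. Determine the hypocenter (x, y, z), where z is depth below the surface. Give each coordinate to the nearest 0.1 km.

Each station gives a sphere (x−x_i)² + (y−y_i)² + z² = d_i² (stations at z=0).
Subtracting the N_04 sphere from N_05 and N_06: z² cancels, leaving linear equations in x and y:
-255.2 x − 68.2 y = -5054.78
10.4 x − 388.0 y = 20956.81
Solving: x ≈ 33.998, y ≈ -53.101 km (keep extra digits for the depth step; rounded: 34.0, -53.1).
Then from the N_04 sphere: z² = 208.70² − (x − 138.1)² − (y − 114.8)² with x = 33.998, y = -53.101, so z ≈ 67.288 ≈ 67.3 km.

x ≈ 34.0 km, y ≈ -53.1 km, depth ≈ 67.3 km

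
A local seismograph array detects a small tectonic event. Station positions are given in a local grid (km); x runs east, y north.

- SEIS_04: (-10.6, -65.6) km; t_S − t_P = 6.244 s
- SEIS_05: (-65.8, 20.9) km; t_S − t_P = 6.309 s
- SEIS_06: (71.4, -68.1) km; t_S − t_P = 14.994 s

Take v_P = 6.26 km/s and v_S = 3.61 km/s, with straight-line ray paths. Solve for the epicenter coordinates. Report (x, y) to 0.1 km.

x ≈ -50.9 km, y ≈ -30.8 km

Distance from S−P lag: d = Δt · v_P v_S / (v_P − v_S) = Δt · (6.26·3.61)/(6.26−3.61) ≈ 8.5278·Δt.
So d_SEIS_04 = 53.25, d_SEIS_05 = 53.80, d_SEIS_06 = 127.87 km.
Circle about each station: (x + 10.6)² + (y + 65.6)² = 53.25²; (x + 65.8)² + (y − 20.9)² = 53.80²; (x − 71.4)² + (y + 68.1)² = 127.87².
Subtracting the SEIS_04 equation from the SEIS_05 and SEIS_06 equations removes the quadratic terms:
-110.4 x + 173.0 y = 291.85
164.0 x − 5.0 y = -8195.32
Solving the 2×2 system: x ≈ -50.9, y ≈ -30.8 km.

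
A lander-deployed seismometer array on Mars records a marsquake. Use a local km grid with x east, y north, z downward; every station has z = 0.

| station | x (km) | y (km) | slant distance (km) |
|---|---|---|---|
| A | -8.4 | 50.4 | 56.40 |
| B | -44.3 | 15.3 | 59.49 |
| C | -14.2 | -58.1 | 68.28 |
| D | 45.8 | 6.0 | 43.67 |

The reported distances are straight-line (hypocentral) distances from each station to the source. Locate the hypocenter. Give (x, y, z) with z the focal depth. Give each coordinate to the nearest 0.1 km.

(8.9, 1.9, 23.0)

Each station gives a sphere (x−x_i)² + (y−y_i)² + z² = d_i² (stations at z=0).
Subtracting the A sphere from B and C: z² cancels, leaving linear equations in x and y:
-71.8 x − 70.2 y = -772.24
-11.6 x − 217.0 y = -514.67
Solving: x ≈ 8.902, y ≈ 1.896 km (keep extra digits for the depth step; rounded: 8.9, 1.9).
Then from the A sphere: z² = 56.40² − (x + 8.4)² − (y − 50.4)² with x = 8.902, y = 1.896, so z ≈ 22.999 ≈ 23.0 km.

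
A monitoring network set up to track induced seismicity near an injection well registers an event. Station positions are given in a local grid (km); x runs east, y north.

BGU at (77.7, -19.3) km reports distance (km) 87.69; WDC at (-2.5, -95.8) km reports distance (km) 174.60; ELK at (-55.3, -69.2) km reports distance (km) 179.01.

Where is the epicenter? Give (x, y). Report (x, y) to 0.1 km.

Circle about each station: (x − 77.7)² + (y + 19.3)² = 87.69²; (x + 2.5)² + (y + 95.8)² = 174.60²; (x + 55.3)² + (y + 69.2)² = 179.01².
Subtracting the BGU equation from the WDC and ELK equations removes the quadratic terms:
-160.4 x − 153.0 y = -20021.51
-266.0 x − 99.8 y = -22918.09
Solving the 2×2 system: x ≈ 61.1, y ≈ 66.8 km.

(61.1, 66.8)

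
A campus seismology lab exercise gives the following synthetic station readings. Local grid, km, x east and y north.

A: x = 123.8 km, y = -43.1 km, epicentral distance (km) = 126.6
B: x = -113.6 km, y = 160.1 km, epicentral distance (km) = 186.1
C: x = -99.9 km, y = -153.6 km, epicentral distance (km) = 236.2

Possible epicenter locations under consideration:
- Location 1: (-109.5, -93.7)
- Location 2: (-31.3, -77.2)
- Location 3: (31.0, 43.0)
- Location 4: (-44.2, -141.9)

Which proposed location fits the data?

For each candidate, compare |candidate − station| to the reported distance:
Location 1: residuals A 112.1, B 67.7, C 175.5 → max 175.5 km
Location 2: residuals A 32.2, B 65.1, C 133.5 → max 133.5 km
Location 3: residuals A 0.0, B 0.0, C 0.0 → max 0.0 km
Location 4: residuals A 68.3, B 123.8, C 179.3 → max 179.3 km
Only Location 3 has all residuals ≈ 0.

Location 3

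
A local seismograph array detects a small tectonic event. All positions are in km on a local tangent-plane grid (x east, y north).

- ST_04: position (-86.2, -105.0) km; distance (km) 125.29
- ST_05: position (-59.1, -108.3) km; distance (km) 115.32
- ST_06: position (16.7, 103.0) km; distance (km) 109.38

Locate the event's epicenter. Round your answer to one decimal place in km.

-15.6 km east, -1.5 km north

Circle about each station: (x + 86.2)² + (y + 105.0)² = 125.29²; (x + 59.1)² + (y + 108.3)² = 115.32²; (x − 16.7)² + (y − 103.0)² = 109.38².
Subtracting pairs of circle equations eliminates x²+y² and gives linear equations (the radical axes):
54.2 x − 6.6 y = -834.86
205.8 x + 416.0 y = -3833.95
Solving the 2×2 system: x ≈ -15.6, y ≈ -1.5 km.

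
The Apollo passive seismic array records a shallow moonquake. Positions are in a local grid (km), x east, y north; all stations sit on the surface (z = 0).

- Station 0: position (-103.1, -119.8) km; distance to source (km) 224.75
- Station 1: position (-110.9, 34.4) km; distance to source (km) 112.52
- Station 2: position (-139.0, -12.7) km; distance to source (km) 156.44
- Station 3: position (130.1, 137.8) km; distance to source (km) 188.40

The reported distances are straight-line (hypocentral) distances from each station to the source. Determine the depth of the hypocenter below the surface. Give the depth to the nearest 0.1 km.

68.8 km

Each station gives a sphere (x−x_i)² + (y−y_i)² + z² = d_i² (stations at z=0).
Subtracting the Station 0 sphere from Station 1 and Station 2: z² cancels, leaving linear equations in x and y:
-15.6 x + 308.4 y = 26352.33
-71.8 x + 214.2 y = 20539.73
Solving: x ≈ -36.687, y ≈ 83.593 km (keep extra digits for the depth step; rounded: -36.7, 83.6).
Then from the Station 0 sphere: z² = 224.75² − (x + 103.1)² − (y + 119.8)² with x = -36.687, y = 83.593, so z ≈ 68.798 ≈ 68.8 km.
Check against Station 3 (with the unrounded solution): distance 188.39 ≈ 188.40 km. ✓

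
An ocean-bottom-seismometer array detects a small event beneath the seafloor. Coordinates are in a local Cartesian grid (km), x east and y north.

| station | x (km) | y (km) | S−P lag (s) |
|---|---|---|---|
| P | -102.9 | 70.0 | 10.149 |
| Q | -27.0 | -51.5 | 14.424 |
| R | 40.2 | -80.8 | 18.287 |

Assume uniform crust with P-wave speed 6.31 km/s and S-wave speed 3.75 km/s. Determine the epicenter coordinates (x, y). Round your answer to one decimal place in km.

Distance from S−P lag: d = Δt · v_P v_S / (v_P − v_S) = Δt · (6.31·3.75)/(6.31−3.75) ≈ 9.2432·Δt.
So d_P = 93.81, d_Q = 133.32, d_R = 169.03 km.
Circle about each station: (x + 102.9)² + (y − 70.0)² = 93.81²; (x + 27.0)² + (y + 51.5)² = 133.32²; (x − 40.2)² + (y + 80.8)² = 169.03².
Subtracting pairs of circle equations eliminates x²+y² and gives linear equations (the radical axes):
151.8 x − 243.0 y = -21081.07
286.2 x − 301.6 y = -27114.55
Solving the 2×2 system: x ≈ -9.7, y ≈ 80.7 km.

(-9.7, 80.7)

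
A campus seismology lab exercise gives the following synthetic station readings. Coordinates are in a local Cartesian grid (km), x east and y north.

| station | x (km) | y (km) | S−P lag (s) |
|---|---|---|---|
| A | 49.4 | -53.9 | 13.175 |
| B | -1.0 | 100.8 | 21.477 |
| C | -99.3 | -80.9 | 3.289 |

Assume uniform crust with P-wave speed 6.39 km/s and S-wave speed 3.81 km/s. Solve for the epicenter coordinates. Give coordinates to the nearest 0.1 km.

x ≈ -69.6 km, y ≈ -89.9 km

Distance from S−P lag: d = Δt · v_P v_S / (v_P − v_S) = Δt · (6.39·3.81)/(6.39−3.81) ≈ 9.4364·Δt.
So d_A = 124.32, d_B = 202.67, d_C = 31.04 km.
Circle about each station: (x − 49.4)² + (y + 53.9)² = 124.32²; (x + 1.0)² + (y − 100.8)² = 202.67²; (x + 99.3)² + (y + 80.9)² = 31.04².
Subtracting pairs of circle equations eliminates x²+y² and gives linear equations (the radical axes):
-100.8 x + 309.4 y = -20803.60
-297.4 x − 54.0 y = 25551.71
Solving the 2×2 system: x ≈ -69.6, y ≈ -89.9 km.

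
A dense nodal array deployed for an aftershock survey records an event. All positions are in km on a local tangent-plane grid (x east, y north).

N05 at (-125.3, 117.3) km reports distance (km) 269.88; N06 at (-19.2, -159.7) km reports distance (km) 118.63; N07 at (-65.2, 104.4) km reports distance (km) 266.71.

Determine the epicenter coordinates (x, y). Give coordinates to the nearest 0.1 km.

Circle about each station: (x + 125.3)² + (y − 117.3)² = 269.88²; (x + 19.2)² + (y + 159.7)² = 118.63²; (x + 65.2)² + (y − 104.4)² = 266.71².
Subtracting the N05 equation from the N06 and N07 equations removes the quadratic terms:
212.2 x − 554.0 y = 55175.49
120.2 x − 25.8 y = -12607.99
Solving the 2×2 system: x ≈ -137.6, y ≈ -152.3 km.
Check against N05 (with the unrounded x, y): √((x + 125.3)²+(y − 117.3)²) = 269.87 ≈ 269.88 km. ✓

x ≈ -137.6 km, y ≈ -152.3 km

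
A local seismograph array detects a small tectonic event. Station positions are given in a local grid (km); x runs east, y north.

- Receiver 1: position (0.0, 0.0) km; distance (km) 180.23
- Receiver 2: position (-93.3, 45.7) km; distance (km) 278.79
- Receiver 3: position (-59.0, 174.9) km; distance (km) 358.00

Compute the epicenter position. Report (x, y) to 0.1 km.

(117.8, -136.4)

Circle about each station: x² + y² = 180.23²; (x + 93.3)² + (y − 45.7)² = 278.79²; (x + 59.0)² + (y − 174.9)² = 358.00².
Subtracting pairs of circle equations eliminates x²+y² and gives linear equations (the radical axes):
-186.6 x + 91.4 y = -34447.63
-118.0 x + 349.8 y = -61610.14
Solving the 2×2 system: x ≈ 117.8, y ≈ -136.4 km.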